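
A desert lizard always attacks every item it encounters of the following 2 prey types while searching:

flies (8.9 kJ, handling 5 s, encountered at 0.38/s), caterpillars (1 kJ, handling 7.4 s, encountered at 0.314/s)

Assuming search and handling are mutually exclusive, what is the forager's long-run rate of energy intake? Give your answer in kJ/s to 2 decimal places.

Energy encountered per unit search time: 0.38×8.9 + 0.314×1 = 3.696 kJ/s.
Handling time per unit search time: 0.38×5 + 0.314×7.4 = 4.224.
Rate = 3.696/(1 + 4.224) = 0.7076 kJ/s.

0.71 kJ/s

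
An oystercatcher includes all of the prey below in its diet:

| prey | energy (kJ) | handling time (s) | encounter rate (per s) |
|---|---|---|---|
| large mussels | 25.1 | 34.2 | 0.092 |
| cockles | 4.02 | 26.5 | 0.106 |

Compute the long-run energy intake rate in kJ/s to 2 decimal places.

0.39 kJ/s

Energy encountered per unit search time: 0.092×25.1 + 0.106×4.02 = 2.735 kJ/s.
Handling time per unit search time: 0.092×34.2 + 0.106×26.5 = 5.955.
Rate = 2.735/(1 + 5.955) = 0.3933 kJ/s.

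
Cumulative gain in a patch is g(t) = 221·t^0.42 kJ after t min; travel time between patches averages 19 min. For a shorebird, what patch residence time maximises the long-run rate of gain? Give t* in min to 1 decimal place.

13.8 min

Optimal t* satisfies g'(t*) = g(t*)/(T + t*).
g'(t) = 0.42·221·t^-0.58. Setting 0.42·221·t^-0.58 = 221·t^0.42/(19+t) gives 0.42(19+t) = t, so 0.58·t = 0.42×19.
t* = 0.42×19/0.58 = 13.76 min.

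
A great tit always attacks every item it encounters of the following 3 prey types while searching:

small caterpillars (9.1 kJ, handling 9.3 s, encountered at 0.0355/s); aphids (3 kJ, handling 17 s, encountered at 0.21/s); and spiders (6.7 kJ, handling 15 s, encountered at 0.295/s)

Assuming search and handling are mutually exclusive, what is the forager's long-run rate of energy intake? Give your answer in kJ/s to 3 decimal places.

Energy encountered per unit search time: 0.0355×9.1 + 0.21×3 + 0.295×6.7 = 2.93 kJ/s.
Handling time per unit search time: 0.0355×9.3 + 0.21×17 + 0.295×15 = 8.325.
Rate = 2.93/(1 + 8.325) = 0.3142 kJ/s.

0.314 kJ/s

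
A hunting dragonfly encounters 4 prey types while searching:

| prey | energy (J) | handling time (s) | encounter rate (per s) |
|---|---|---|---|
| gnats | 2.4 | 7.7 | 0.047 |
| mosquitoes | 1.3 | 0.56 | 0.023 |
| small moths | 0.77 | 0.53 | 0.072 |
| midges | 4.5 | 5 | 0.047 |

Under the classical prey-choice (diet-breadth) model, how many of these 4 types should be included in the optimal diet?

4

Profitabilities (E/h, J/s): mosquitoes 2.32, small moths 1.45, midges 0.9, gnats 0.312. Add prey in this order while the next type's profitability exceeds the intake rate on those already taken.
Rate on top 1: 0.02952. small moths: 1.45 > 0.02952 → include.
Rate on top 2: 0.0812. midges: 0.9 > 0.0812 → include.
Rate on top 3: 0.2308. gnats: 0.312 > 0.2308 → include.
Optimal diet: mosquitoes, small moths, midges, gnats — 4 of 4 types.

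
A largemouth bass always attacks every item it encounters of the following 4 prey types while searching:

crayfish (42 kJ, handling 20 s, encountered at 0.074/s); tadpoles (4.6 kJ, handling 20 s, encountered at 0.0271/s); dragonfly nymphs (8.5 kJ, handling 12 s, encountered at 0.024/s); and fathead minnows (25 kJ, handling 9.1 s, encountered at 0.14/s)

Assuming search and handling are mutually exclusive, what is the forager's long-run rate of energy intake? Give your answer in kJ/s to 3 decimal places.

1.513 kJ/s

R = (0.074×42 + 0.0271×4.6 + 0.024×8.5 + 0.14×25) / (1 + 0.074×20 + 0.0271×20 + 0.024×12 + 0.14×9.1) = 6.937/4.584 = 1.513 kJ/s.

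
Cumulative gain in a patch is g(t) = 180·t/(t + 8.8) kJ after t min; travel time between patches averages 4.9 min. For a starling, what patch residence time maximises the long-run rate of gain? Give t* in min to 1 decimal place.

By the marginal value theorem, leave when the instantaneous gain rate g'(t) equals the habitat-wide average g(t)/(T + t).
g'(t) = 180·8.8/(t + 8.8)². Setting 180·8.8/(t+8.8)² = 180t/[(t+8.8)(4.9+t)] gives 8.8(4.9+t) = t(t+8.8), so t² = 8.8×4.9 = 43.12.
t* = √43.12 = 6.567 min.

6.6 min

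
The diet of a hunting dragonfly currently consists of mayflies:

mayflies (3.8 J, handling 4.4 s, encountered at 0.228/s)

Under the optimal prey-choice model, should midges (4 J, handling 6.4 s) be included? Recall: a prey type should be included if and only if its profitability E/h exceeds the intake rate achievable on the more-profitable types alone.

Yes

Intake rate on the current diet: R = (0.228×3.8) / (1 + 0.228×4.4) = 0.8664/2.003 = 0.4325 J/s.
midges: E/h = 4/6.4 = 0.625 J/s.
Since 0.625 > R, including midges increases the long-run rate.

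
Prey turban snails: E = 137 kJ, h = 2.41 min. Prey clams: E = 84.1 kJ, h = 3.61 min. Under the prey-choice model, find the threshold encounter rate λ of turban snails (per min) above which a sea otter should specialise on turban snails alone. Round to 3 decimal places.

0.288 per min

The zero-one rule: include clams iff E₂/h₂ > λE₁/(1+λh₁). Equality gives the switch point.
λE₁h₂ = E₂ + λE₂h₁ ⇒ λ = E₂/(E₁h₂ − E₂h₁) = 84.1/(494.6 − 202.7) = 0.2881 per min.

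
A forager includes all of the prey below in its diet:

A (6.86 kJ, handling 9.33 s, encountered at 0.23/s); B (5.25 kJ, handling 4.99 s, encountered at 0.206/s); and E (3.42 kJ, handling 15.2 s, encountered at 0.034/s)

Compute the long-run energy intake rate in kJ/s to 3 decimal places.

0.592 kJ/s

R = (0.23×6.86 + 0.206×5.25 + 0.034×3.42) / (1 + 0.23×9.33 + 0.206×4.99 + 0.034×15.2) = 2.776/4.691 = 0.5917 kJ/s.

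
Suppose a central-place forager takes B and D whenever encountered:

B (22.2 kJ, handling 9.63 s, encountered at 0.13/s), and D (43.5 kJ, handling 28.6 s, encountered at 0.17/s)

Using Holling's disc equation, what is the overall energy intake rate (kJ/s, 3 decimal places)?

1.445 kJ/s

R = Σλ_iE_i / (1 + Σλ_ih_i)
Numerator: 0.13×22.2 + 0.17×43.5 = 10.28
Denominator: 1 + 0.13×9.63 + 0.17×28.6 = 7.114
R = 10.28/7.114 = 1.445 kJ/s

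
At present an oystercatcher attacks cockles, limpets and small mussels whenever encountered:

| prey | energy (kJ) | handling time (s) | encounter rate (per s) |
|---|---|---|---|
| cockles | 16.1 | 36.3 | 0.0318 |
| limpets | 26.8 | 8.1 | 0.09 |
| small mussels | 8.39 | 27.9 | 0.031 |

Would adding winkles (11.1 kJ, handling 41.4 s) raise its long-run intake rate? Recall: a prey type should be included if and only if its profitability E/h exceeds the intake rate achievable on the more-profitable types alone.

No

Current rate: (0.0318×16.1 + 0.09×26.8 + 0.031×8.39)/(1 + 0.0318×36.3 + 0.09×8.1 + 0.031×27.9) = 0.8495 kJ/s.
Profitability of winkles: 11.1/41.4 = 0.2681 kJ/s.
0.2681 < 0.8495, so adding winkles would lower the average — exclude it.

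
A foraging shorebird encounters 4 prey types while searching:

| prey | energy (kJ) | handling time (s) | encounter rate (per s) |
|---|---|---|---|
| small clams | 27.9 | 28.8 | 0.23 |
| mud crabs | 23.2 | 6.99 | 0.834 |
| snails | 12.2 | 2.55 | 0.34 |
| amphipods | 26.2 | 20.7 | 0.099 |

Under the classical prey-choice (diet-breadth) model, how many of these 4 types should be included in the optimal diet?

E/h in descending order: snails 4.78, mud crabs 3.32, amphipods 1.27, small clams 0.969 kJ/s. The optimal diet is the largest prefix of this list for which every included type satisfies E_i/h_i > R on the types above it.
Rate on top 1: 2.222. mud crabs: 3.32 > 2.222 → include.
Rate on top 2: 3.053. amphipods: 1.27 < 3.053 → exclude; stop.
Optimal diet: snails, mud crabs — 2 of 4 types.

2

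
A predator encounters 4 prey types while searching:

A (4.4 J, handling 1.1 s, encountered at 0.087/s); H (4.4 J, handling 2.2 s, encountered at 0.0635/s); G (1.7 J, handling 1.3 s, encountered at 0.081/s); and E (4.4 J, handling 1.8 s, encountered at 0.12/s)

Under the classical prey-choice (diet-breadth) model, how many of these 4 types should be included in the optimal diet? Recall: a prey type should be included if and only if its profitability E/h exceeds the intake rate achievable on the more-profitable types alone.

4

Rank by E/h (J/s): A 4, E 2.44, H 2, G 1.31. Include each in turn until the next type's E/h falls below the running intake rate.
Rate on top 1: 0.3494. E: 2.44 > 0.3494 → include.
Rate on top 2: 0.6944. H: 2 > 0.6944 → include.
Rate on top 3: 0.82. G: 1.31 > 0.82 → include.
Optimal diet: A, E, H, G — 4 of 4 types.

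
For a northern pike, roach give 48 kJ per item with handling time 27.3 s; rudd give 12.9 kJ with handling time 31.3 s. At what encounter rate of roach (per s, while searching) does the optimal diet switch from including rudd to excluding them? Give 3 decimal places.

The zero-one rule: include rudd iff E₂/h₂ > λE₁/(1+λh₁). Equality gives the switch point.
λE₁h₂ = E₂ + λE₂h₁ ⇒ λ = E₂/(E₁h₂ − E₂h₁) = 12.9/(1502 − 352.2) = 0.01122 per s.

0.011 per s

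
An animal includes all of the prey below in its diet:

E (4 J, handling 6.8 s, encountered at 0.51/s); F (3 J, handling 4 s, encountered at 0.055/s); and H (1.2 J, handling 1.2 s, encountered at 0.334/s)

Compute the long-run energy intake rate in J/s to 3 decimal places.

Energy encountered per unit search time: 0.51×4 + 0.055×3 + 0.334×1.2 = 2.606 J/s.
Handling time per unit search time: 0.51×6.8 + 0.055×4 + 0.334×1.2 = 4.089.
Rate = 2.606/(1 + 4.089) = 0.5121 J/s.

0.512 J/s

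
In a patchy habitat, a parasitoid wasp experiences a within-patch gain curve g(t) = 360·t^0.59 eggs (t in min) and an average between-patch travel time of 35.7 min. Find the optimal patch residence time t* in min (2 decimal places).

51.37 min

Optimal t* satisfies g'(t*) = g(t*)/(T + t*).
g'(t) = 0.59·360·t^-0.41. Setting 0.59·360·t^-0.41 = 360·t^0.59/(35.7+t) gives 0.59(35.7+t) = t, so 0.41·t = 0.59×35.7.
t* = 0.59×35.7/0.41 = 51.37 min.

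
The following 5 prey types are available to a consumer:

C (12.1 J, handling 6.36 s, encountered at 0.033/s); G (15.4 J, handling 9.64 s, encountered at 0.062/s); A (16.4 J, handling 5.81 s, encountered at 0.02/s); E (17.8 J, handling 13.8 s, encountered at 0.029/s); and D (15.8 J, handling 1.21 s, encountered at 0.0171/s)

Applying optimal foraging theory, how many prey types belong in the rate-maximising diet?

5

E/h in descending order: D 13.1, A 2.82, C 1.9, G 1.6, E 1.29 J/s. The optimal diet is the largest prefix of this list for which every included type satisfies E_i/h_i > R on the types above it.
Rate on top 1: 0.2647. A: 2.82 > 0.2647 → include.
Rate on top 2: 0.5262. C: 1.9 > 0.5262 → include.
Rate on top 3: 0.7406. G: 1.6 > 0.7406 → include.
Rate on top 4: 1.004. E: 1.29 > 1.004 → include.
Optimal diet: D, A, C, G, E — 5 of 5 types.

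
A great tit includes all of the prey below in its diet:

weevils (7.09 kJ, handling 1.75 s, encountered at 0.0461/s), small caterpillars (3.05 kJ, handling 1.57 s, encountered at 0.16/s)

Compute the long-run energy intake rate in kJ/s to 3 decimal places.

0.612 kJ/s

Energy encountered per unit search time: 0.0461×7.09 + 0.16×3.05 = 0.8148 kJ/s.
Handling time per unit search time: 0.0461×1.75 + 0.16×1.57 = 0.3319.
Rate = 0.8148/(1 + 0.3319) = 0.6118 kJ/s.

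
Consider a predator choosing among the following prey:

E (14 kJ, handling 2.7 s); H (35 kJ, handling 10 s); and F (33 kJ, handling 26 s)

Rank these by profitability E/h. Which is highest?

In descending order of E/h:
E: 14/2.7 = 5.19 kJ/s
H: 35/10 = 3.5 kJ/s
F: 33/26 = 1.27 kJ/s

E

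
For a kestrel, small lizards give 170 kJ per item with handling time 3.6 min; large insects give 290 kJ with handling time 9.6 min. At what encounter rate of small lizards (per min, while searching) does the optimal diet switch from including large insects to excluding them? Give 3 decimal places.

Drop large insects once their profitability E₂/h₂ falls below the rate achievable on small lizards alone: E₂/h₂ = λE₁/(1 + λh₁).
Solve for λ: λE₁h₂ = E₂(1 + λh₁) → λ(E₁h₂ − E₂h₁) = E₂ → λ = E₂/(E₁h₂ − E₂h₁).
λ = 290/(170×9.6 − 290×3.6) = 290/588 = 0.4932 per min.

0.493 per min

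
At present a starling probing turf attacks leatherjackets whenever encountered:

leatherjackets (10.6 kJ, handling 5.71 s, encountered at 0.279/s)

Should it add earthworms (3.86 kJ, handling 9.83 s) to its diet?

Current rate: (0.279×10.6)/(1 + 0.279×5.71) = 1.14 kJ/s.
earthworms: E/h = 3.86/9.83 = 0.3927 kJ/s.
0.3927 < 1.14, so adding earthworms would lower the average — exclude it.

No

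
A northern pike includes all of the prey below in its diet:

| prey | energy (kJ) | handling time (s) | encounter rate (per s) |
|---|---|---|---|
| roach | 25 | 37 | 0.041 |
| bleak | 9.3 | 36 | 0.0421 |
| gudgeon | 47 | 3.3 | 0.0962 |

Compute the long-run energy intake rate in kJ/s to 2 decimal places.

1.37 kJ/s

Energy encountered per unit search time: 0.041×25 + 0.0421×9.3 + 0.0962×47 = 5.938 kJ/s.
Handling time per unit search time: 0.041×37 + 0.0421×36 + 0.0962×3.3 = 3.35.
Rate = 5.938/(1 + 3.35) = 1.365 kJ/s.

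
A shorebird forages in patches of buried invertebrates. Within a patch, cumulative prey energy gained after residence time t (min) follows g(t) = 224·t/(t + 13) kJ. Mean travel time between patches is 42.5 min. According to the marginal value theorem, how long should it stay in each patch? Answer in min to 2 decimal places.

By the marginal value theorem, leave when the instantaneous gain rate g'(t) equals the habitat-wide average g(t)/(T + t).
g'(t) = 224·13/(t + 13)². Setting 224·13/(t+13)² = 224t/[(t+13)(42.5+t)] gives 13(42.5+t) = t(t+13), so t² = 13×42.5 = 552.5.
t* = √552.5 = 23.51 min.

23.51 min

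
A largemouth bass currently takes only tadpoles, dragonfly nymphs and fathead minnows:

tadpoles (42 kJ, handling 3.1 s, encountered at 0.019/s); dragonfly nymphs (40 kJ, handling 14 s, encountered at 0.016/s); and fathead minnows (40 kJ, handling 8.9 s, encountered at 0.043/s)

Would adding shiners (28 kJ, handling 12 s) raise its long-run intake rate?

Yes

Intake rate on the current diet: R = (0.019×42 + 0.016×40 + 0.043×40) / (1 + 0.019×3.1 + 0.016×14 + 0.043×8.9) = 3.158/1.666 = 1.896 kJ/s.
Profitability of shiners: 28/12 = 2.333 kJ/s.
Since 2.333 > R, including shiners increases the long-run rate.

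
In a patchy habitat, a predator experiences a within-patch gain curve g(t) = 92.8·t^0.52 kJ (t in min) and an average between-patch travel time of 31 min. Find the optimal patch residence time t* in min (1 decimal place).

Optimal t* satisfies g'(t*) = g(t*)/(T + t*).
g'(t) = 0.52·92.8·t^-0.48. Setting 0.52·92.8·t^-0.48 = 92.8·t^0.52/(31+t) gives 0.52(31+t) = t, so 0.48·t = 0.52×31.
t* = 0.52×31/0.48 = 33.58 min.

33.6 min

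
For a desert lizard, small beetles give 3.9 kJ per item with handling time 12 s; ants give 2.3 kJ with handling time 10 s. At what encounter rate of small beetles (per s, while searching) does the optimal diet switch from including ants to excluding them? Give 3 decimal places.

Drop ants once their profitability E₂/h₂ falls below the rate achievable on small beetles alone: E₂/h₂ = λE₁/(1 + λh₁).
Solve for λ: λE₁h₂ = E₂(1 + λh₁) → λ(E₁h₂ − E₂h₁) = E₂ → λ = E₂/(E₁h₂ − E₂h₁).
λ = 2.3/(3.9×10 − 2.3×12) = 2.3/11.4 = 0.2018 per s.

0.202 per s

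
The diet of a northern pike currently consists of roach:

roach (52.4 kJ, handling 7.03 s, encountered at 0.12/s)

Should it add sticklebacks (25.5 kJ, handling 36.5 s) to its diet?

No

On roach alone, R = ΣλE/(1+Σλh) = 6.288/1.844 = 3.411 kJ/s.
Profitability of sticklebacks: 25.5/36.5 = 0.6986 kJ/s.
0.6986 < 3.411, so adding sticklebacks would lower the average — exclude it.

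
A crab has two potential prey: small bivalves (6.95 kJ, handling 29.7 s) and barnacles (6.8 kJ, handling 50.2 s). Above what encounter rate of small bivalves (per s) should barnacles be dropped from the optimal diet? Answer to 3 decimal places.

0.046 per s

Drop barnacles once their profitability E₂/h₂ falls below the rate achievable on small bivalves alone: E₂/h₂ = λE₁/(1 + λh₁).
Solve for λ: λE₁h₂ = E₂(1 + λh₁) → λ(E₁h₂ − E₂h₁) = E₂ → λ = E₂/(E₁h₂ − E₂h₁).
λ = 6.8/(6.95×50.2 − 6.8×29.7) = 6.8/146.9 = 0.04628 per s.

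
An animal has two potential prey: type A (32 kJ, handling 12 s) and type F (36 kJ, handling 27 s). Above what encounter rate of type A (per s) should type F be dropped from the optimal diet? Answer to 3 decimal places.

Drop type F once their profitability E₂/h₂ falls below the rate achievable on type A alone: E₂/h₂ = λE₁/(1 + λh₁).
Solve for λ: λE₁h₂ = E₂(1 + λh₁) → λ(E₁h₂ − E₂h₁) = E₂ → λ = E₂/(E₁h₂ − E₂h₁).
λ = 36/(32×27 − 36×12) = 36/432 = 0.08333 per s.

0.083 per s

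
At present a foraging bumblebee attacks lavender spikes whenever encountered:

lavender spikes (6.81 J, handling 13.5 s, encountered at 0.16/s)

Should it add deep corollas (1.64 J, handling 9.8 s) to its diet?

On lavender spikes alone, R = ΣλE/(1+Σλh) = 1.09/3.16 = 0.3448 J/s.
Profitability of deep corollas: 1.64/9.8 = 0.1673 J/s.
Since 0.1673 < R, time spent handling deep corollas is better spent searching.

No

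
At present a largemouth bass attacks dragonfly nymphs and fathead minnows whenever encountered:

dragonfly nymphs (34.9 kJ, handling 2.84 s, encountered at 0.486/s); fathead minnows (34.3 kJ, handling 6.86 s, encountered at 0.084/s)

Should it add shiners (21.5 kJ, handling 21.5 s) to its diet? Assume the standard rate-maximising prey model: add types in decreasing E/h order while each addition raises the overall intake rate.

Intake rate on the current diet: R = (0.486×34.9 + 0.084×34.3) / (1 + 0.486×2.84 + 0.084×6.86) = 19.84/2.956 = 6.712 kJ/s.
Profitability of shiners: 21.5/21.5 = 1 kJ/s.
Since 1 < R, time spent handling shiners is better spent searching.

No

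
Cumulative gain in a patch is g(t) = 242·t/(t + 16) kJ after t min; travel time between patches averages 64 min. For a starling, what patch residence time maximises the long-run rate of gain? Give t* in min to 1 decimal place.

32.0 min

By the marginal value theorem, leave when the instantaneous gain rate g'(t) equals the habitat-wide average g(t)/(T + t).
g'(t) = 242·16/(t + 16)². Setting 242·16/(t+16)² = 242t/[(t+16)(64+t)] gives 16(64+t) = t(t+16), so t² = 16×64 = 1024.
t* = √1024 = 32 min.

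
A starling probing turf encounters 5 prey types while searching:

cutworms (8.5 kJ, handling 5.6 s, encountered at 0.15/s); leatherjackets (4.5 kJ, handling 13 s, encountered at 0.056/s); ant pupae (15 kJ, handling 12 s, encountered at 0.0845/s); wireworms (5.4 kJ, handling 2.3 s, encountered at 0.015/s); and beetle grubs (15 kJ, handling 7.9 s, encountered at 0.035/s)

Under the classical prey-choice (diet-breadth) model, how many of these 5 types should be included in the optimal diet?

E/h in descending order: wireworms 2.35, beetle grubs 1.9, cutworms 1.52, ant pupae 1.25, leatherjackets 0.346 kJ/s. The optimal diet is the largest prefix of this list for which every included type satisfies E_i/h_i > R on the types above it.
Rate on top 1: 0.0783. beetle grubs: 1.9 > 0.0783 → include.
Rate on top 2: 0.4622. cutworms: 1.52 > 0.4622 → include.
Rate on top 3: 0.8745. ant pupae: 1.25 > 0.8745 → include.
Rate on top 4: 0.9948. leatherjackets: 0.346 < 0.9948 → exclude; stop.
Optimal diet: wireworms, beetle grubs, cutworms, ant pupae — 4 of 5 types.

4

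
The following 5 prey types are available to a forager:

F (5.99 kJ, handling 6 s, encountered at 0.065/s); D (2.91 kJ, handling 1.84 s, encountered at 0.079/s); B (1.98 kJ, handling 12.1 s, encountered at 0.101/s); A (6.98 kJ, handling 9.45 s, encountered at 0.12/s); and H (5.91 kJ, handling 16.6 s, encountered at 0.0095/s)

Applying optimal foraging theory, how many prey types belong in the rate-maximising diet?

Rank by E/h (kJ/s): D 1.58, F 0.998, A 0.739, H 0.356, B 0.164. Include each in turn until the next type's E/h falls below the running intake rate.
Rate on top 1: 0.2007. F: 0.998 > 0.2007 → include.
Rate on top 2: 0.4033. A: 0.739 > 0.4033 → include.
Rate on top 3: 0.5458. H: 0.356 < 0.5458 → exclude; stop.
Optimal diet: D, F, A — 3 of 5 types.

3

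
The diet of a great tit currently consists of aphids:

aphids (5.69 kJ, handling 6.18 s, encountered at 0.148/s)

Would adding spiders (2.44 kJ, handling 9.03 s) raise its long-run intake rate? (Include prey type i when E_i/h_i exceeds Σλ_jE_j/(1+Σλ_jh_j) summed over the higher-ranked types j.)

On aphids alone, R = ΣλE/(1+Σλh) = 0.8421/1.915 = 0.4398 kJ/s.
spiders: E/h = 2.44/9.03 = 0.2702 kJ/s.
0.2702 < 0.4398, so adding spiders would lower the average — exclude it.

No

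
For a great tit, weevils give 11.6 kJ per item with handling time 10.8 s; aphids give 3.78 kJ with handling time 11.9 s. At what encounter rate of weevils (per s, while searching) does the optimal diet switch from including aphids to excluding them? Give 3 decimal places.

At the threshold, the rate on weevils alone equals the profitability of aphids: λ·11.6/(1 + λ·10.8) = 3.78/11.9 = 0.3176.
Rearranging, λ(11.6 − 0.3176×10.8) = 0.3176, so λ = 0.3176/8.169 = 0.03888 per s.

0.039 per s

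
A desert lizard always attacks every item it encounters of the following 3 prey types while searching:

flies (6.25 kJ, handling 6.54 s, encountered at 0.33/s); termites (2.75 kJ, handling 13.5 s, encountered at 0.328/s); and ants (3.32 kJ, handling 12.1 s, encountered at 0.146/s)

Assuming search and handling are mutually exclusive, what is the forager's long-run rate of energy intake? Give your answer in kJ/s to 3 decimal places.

0.369 kJ/s

Energy encountered per unit search time: 0.33×6.25 + 0.328×2.75 + 0.146×3.32 = 3.449 kJ/s.
Handling time per unit search time: 0.33×6.54 + 0.328×13.5 + 0.146×12.1 = 8.353.
Rate = 3.449/(1 + 8.353) = 0.3688 kJ/s.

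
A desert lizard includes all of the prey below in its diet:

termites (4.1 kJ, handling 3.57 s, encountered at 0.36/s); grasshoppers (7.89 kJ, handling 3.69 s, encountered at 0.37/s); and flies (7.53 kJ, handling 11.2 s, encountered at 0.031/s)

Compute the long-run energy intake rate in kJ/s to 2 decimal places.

R = Σλ_iE_i / (1 + Σλ_ih_i)
Numerator: 0.36×4.1 + 0.37×7.89 + 0.031×7.53 = 4.629
Denominator: 1 + 0.36×3.57 + 0.37×3.69 + 0.031×11.2 = 3.998
R = 4.629/3.998 = 1.158 kJ/s

1.16 kJ/s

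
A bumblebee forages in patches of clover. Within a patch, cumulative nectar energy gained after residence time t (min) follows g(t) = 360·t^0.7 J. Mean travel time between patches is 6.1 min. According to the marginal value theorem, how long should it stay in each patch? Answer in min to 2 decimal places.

14.23 min

Optimal t* satisfies g'(t*) = g(t*)/(T + t*).
g'(t) = 0.7·360·t^-0.3. Setting 0.7·360·t^-0.3 = 360·t^0.7/(6.1+t) gives 0.7(6.1+t) = t, so 0.30·t = 0.7×6.1.
t* = 0.7×6.1/0.30 = 14.23 min.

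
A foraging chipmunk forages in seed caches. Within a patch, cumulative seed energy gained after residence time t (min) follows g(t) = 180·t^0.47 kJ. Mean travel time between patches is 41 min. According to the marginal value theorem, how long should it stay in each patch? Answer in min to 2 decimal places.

36.36 min

Optimal t* satisfies g'(t*) = g(t*)/(T + t*).
g'(t) = 0.47·180·t^-0.53. Setting 0.47·180·t^-0.53 = 180·t^0.47/(41+t) gives 0.47(41+t) = t, so 0.53·t = 0.47×41.
t* = 0.47×41/0.53 = 36.36 min.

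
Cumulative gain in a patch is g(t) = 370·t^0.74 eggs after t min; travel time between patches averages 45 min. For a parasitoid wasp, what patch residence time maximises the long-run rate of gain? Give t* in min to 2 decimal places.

Maximise g(t)/(T+t): set derivative to zero → g'(t)(T+t) = g(t).
g'(t) = 0.74·370·t^-0.26. Setting 0.74·370·t^-0.26 = 370·t^0.74/(45+t) gives 0.74(45+t) = t, so 0.26·t = 0.74×45.
t* = 0.74×45/0.26 = 128.1 min.

128.08 min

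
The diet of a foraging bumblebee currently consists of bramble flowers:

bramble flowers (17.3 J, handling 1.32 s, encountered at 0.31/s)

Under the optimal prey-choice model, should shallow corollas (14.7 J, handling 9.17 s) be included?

No

Intake rate on the current diet: R = (0.31×17.3) / (1 + 0.31×1.32) = 5.363/1.409 = 3.806 J/s.
shallow corollas: E/h = 14.7/9.17 = 1.603 J/s.
Since 1.603 < R, time spent handling shallow corollas is better spent searching.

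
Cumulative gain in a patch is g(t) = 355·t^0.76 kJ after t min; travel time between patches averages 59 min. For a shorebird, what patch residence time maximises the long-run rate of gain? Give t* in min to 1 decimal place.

By the marginal value theorem, leave when the instantaneous gain rate g'(t) equals the habitat-wide average g(t)/(T + t).
g'(t) = 0.76·355·t^-0.24. Setting 0.76·355·t^-0.24 = 355·t^0.76/(59+t) gives 0.76(59+t) = t, so 0.24·t = 0.76×59.
t* = 0.76×59/0.24 = 186.8 min.

186.8 min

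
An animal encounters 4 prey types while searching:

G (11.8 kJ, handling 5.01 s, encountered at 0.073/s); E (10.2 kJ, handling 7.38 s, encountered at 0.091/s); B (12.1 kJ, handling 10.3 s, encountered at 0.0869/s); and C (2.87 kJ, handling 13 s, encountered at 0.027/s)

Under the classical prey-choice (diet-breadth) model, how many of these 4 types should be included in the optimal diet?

Profitabilities (E/h, kJ/s): G 2.36, E 1.38, B 1.17, C 0.221. Add prey in this order while the next type's profitability exceeds the intake rate on those already taken.
Rate on top 1: 0.6307. E: 1.38 > 0.6307 → include.
Rate on top 2: 0.8784. B: 1.17 > 0.8784 → include.
Rate on top 3: 0.9689. C: 0.221 < 0.9689 → exclude; stop.
Optimal diet: G, E, B — 3 of 4 types.

3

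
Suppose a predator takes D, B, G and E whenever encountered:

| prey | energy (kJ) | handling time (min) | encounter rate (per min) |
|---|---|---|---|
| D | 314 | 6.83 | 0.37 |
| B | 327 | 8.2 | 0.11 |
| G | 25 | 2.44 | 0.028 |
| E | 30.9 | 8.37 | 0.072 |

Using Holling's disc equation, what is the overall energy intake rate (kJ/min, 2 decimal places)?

R = (0.37×314 + 0.11×327 + 0.028×25 + 0.072×30.9) / (1 + 0.37×6.83 + 0.11×8.2 + 0.028×2.44 + 0.072×8.37) = 155.1/5.1 = 30.41 kJ/min.

30.41 kJ/min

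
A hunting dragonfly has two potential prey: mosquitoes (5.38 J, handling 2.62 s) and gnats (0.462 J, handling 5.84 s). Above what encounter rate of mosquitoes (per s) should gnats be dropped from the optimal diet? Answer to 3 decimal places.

0.015 per s

Drop gnats once their profitability E₂/h₂ falls below the rate achievable on mosquitoes alone: E₂/h₂ = λE₁/(1 + λh₁).
Solve for λ: λE₁h₂ = E₂(1 + λh₁) → λ(E₁h₂ − E₂h₁) = E₂ → λ = E₂/(E₁h₂ − E₂h₁).
λ = 0.462/(5.38×5.84 − 0.462×2.62) = 0.462/30.21 = 0.01529 per s.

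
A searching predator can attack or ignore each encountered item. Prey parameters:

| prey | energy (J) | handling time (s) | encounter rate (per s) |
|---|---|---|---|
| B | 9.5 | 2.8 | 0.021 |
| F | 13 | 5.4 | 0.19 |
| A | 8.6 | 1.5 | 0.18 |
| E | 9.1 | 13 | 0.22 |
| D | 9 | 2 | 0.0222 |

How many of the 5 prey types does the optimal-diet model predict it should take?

4

E/h in descending order: A 5.73, D 4.5, B 3.39, F 2.41, E 0.7 J/s. The optimal diet is the largest prefix of this list for which every included type satisfies E_i/h_i > R on the types above it.
Rate on top 1: 1.219. D: 4.5 > 1.219 → include.
Rate on top 2: 1.33. B: 3.39 > 1.33 → include.
Rate on top 3: 1.418. F: 2.41 > 1.418 → include.
Rate on top 4: 1.841. E: 0.7 < 1.841 → exclude; stop.
Optimal diet: A, D, B, F — 4 of 5 types.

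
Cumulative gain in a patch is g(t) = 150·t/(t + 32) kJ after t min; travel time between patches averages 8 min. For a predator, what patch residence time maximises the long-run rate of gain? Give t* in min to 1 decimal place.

16.0 min

By the marginal value theorem, leave when the instantaneous gain rate g'(t) equals the habitat-wide average g(t)/(T + t).
g'(t) = 150·32/(t + 32)². Setting 150·32/(t+32)² = 150t/[(t+32)(8+t)] gives 32(8+t) = t(t+32), so t² = 32×8 = 256.
t* = √256 = 16 min.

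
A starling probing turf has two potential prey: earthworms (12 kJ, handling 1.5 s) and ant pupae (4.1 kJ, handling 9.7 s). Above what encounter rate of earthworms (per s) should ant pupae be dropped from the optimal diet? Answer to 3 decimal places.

Drop ant pupae once their profitability E₂/h₂ falls below the rate achievable on earthworms alone: E₂/h₂ = λE₁/(1 + λh₁).
Solve for λ: λE₁h₂ = E₂(1 + λh₁) → λ(E₁h₂ − E₂h₁) = E₂ → λ = E₂/(E₁h₂ − E₂h₁).
λ = 4.1/(12×9.7 − 4.1×1.5) = 4.1/110.2 = 0.03719 per s.

0.037 per s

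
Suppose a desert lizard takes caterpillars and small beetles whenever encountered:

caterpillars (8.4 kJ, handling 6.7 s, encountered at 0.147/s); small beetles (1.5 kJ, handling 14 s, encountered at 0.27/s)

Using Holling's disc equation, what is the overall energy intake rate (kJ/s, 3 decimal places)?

Energy encountered per unit search time: 0.147×8.4 + 0.27×1.5 = 1.64 kJ/s.
Handling time per unit search time: 0.147×6.7 + 0.27×14 = 4.765.
Rate = 1.64/(1 + 4.765) = 0.2844 kJ/s.

0.284 kJ/s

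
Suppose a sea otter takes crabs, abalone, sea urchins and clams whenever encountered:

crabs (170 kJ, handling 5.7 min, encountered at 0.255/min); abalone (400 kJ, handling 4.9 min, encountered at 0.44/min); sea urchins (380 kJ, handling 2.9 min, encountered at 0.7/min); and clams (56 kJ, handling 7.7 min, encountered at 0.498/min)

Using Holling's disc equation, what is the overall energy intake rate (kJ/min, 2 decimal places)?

49.00 kJ/min

R = Σλ_iE_i / (1 + Σλ_ih_i)
Numerator: 0.255×170 + 0.44×400 + 0.7×380 + 0.498×56 = 513.2
Denominator: 1 + 0.255×5.7 + 0.44×4.9 + 0.7×2.9 + 0.498×7.7 = 10.47
R = 513.2/10.47 = 49 kJ/min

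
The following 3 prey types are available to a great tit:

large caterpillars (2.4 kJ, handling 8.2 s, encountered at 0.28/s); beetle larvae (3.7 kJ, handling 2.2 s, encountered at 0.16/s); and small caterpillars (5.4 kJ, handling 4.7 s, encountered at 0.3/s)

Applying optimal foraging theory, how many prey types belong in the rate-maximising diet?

Rank by E/h (kJ/s): beetle larvae 1.68, small caterpillars 1.15, large caterpillars 0.293. Include each in turn until the next type's E/h falls below the running intake rate.
Rate on top 1: 0.4379. small caterpillars: 1.15 > 0.4379 → include.
Rate on top 2: 0.8009. large caterpillars: 0.293 < 0.8009 → exclude; stop.
Optimal diet: beetle larvae, small caterpillars — 2 of 3 types.

2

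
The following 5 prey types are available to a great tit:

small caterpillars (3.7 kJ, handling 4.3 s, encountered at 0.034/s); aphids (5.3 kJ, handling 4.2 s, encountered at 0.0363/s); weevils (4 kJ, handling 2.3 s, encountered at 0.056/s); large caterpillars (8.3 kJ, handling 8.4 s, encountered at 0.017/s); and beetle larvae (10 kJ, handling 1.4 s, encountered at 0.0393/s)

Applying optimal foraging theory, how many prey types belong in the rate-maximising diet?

Profitabilities (E/h, kJ/s): beetle larvae 7.14, weevils 1.74, aphids 1.26, large caterpillars 0.988, small caterpillars 0.86. Add prey in this order while the next type's profitability exceeds the intake rate on those already taken.
Rate on top 1: 0.3725. weevils: 1.74 > 0.3725 → include.
Rate on top 2: 0.5212. aphids: 1.26 > 0.5212 → include.
Rate on top 3: 0.6057. large caterpillars: 0.988 > 0.6057 → include.
Rate on top 4: 0.6426. small caterpillars: 0.86 > 0.6426 → include.
Optimal diet: beetle larvae, weevils, aphids, large caterpillars, small caterpillars — 5 of 5 types.

5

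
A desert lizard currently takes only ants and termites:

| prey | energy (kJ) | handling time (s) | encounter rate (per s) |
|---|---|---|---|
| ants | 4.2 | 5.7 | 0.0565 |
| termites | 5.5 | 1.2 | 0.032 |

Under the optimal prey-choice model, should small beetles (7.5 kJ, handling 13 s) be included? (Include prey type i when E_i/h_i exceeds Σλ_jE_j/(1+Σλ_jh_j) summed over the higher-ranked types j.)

Yes

Intake rate on the current diet: R = (0.0565×4.2 + 0.032×5.5) / (1 + 0.0565×5.7 + 0.032×1.2) = 0.4133/1.36 = 0.3038 kJ/s.
small beetles: E/h = 7.5/13 = 0.5769 kJ/s.
0.5769 > 0.3038, so adding small beetles raises the average — include it.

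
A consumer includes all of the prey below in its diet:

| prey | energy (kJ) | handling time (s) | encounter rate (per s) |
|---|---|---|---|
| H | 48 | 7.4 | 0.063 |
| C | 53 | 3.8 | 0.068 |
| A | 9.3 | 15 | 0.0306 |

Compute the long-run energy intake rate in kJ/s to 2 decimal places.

Energy encountered per unit search time: 0.063×48 + 0.068×53 + 0.0306×9.3 = 6.913 kJ/s.
Handling time per unit search time: 0.063×7.4 + 0.068×3.8 + 0.0306×15 = 1.184.
Rate = 6.913/(1 + 1.184) = 3.166 kJ/s.

3.17 kJ/s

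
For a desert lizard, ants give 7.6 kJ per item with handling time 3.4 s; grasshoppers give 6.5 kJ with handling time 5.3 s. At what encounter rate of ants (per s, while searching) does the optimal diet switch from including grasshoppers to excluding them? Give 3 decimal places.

0.358 per s

The zero-one rule: include grasshoppers iff E₂/h₂ > λE₁/(1+λh₁). Equality gives the switch point.
λE₁h₂ = E₂ + λE₂h₁ ⇒ λ = E₂/(E₁h₂ − E₂h₁) = 6.5/(40.28 − 22.1) = 0.3575 per s.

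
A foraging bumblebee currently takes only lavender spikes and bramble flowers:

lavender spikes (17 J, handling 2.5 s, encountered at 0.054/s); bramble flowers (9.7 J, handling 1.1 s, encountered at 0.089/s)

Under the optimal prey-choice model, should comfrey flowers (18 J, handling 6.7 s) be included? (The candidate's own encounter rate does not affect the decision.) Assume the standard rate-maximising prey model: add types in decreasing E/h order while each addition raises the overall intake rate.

Intake rate on the current diet: R = (0.054×17 + 0.089×9.7) / (1 + 0.054×2.5 + 0.089×1.1) = 1.781/1.233 = 1.445 J/s.
comfrey flowers: E/h = 18/6.7 = 2.687 J/s.
Since 2.687 > R, including comfrey flowers increases the long-run rate.

Yes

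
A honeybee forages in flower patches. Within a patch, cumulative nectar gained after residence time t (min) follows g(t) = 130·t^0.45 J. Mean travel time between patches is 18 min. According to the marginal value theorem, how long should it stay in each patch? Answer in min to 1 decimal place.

Maximise g(t)/(T+t): set derivative to zero → g'(t)(T+t) = g(t).
g'(t) = 0.45·130·t^-0.55. Setting 0.45·130·t^-0.55 = 130·t^0.45/(18+t) gives 0.45(18+t) = t, so 0.55·t = 0.45×18.
t* = 0.45×18/0.55 = 14.73 min.

14.7 min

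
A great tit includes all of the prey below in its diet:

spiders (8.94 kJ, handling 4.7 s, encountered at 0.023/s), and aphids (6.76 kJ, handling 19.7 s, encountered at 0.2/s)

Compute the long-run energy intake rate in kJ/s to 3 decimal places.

0.309 kJ/s

R = (0.023×8.94 + 0.2×6.76) / (1 + 0.023×4.7 + 0.2×19.7) = 1.558/5.048 = 0.3086 kJ/s.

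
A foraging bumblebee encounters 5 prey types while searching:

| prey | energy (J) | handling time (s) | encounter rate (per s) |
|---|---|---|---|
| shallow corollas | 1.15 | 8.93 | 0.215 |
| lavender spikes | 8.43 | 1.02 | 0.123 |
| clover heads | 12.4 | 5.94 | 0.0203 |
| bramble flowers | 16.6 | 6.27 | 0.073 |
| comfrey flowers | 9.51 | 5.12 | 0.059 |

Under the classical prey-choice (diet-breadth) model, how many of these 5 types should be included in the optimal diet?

4

E/h in descending order: lavender spikes 8.26, bramble flowers 2.65, clover heads 2.09, comfrey flowers 1.86, shallow corollas 0.129 J/s. The optimal diet is the largest prefix of this list for which every included type satisfies E_i/h_i > R on the types above it.
Rate on top 1: 0.9213. bramble flowers: 2.65 > 0.9213 → include.
Rate on top 2: 1.42. clover heads: 2.09 > 1.42 → include.
Rate on top 3: 1.468. comfrey flowers: 1.86 > 1.468 → include.
Rate on top 4: 1.526. shallow corollas: 0.129 < 1.526 → exclude; stop.
Optimal diet: lavender spikes, bramble flowers, clover heads, comfrey flowers — 4 of 5 types.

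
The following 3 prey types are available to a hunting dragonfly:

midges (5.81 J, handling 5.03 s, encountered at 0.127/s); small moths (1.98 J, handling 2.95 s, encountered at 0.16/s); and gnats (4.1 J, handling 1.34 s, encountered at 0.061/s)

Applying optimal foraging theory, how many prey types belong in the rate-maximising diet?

3

E/h in descending order: gnats 3.06, midges 1.16, small moths 0.671 J/s. The optimal diet is the largest prefix of this list for which every included type satisfies E_i/h_i > R on the types above it.
Rate on top 1: 0.2312. midges: 1.16 > 0.2312 → include.
Rate on top 2: 0.5742. small moths: 0.671 > 0.5742 → include.
Optimal diet: gnats, midges, small moths — 3 of 3 types.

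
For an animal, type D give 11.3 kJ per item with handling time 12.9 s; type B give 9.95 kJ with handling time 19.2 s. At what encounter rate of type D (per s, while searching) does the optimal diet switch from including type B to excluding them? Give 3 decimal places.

The zero-one rule: include type B iff E₂/h₂ > λE₁/(1+λh₁). Equality gives the switch point.
λE₁h₂ = E₂ + λE₂h₁ ⇒ λ = E₂/(E₁h₂ − E₂h₁) = 9.95/(217 − 128.4) = 0.1123 per s.

0.112 per s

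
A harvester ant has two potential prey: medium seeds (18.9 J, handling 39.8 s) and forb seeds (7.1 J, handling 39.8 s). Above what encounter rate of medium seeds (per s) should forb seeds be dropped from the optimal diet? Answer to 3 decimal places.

Drop forb seeds once their profitability E₂/h₂ falls below the rate achievable on medium seeds alone: E₂/h₂ = λE₁/(1 + λh₁).
Solve for λ: λE₁h₂ = E₂(1 + λh₁) → λ(E₁h₂ − E₂h₁) = E₂ → λ = E₂/(E₁h₂ − E₂h₁).
λ = 7.1/(18.9×39.8 − 7.1×39.8) = 7.1/469.6 = 0.01512 per s.

0.015 per s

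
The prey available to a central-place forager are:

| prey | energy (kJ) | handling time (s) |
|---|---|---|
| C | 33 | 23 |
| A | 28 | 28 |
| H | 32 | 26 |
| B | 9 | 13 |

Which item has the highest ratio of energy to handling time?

C

In descending order of E/h:
C: 33/23 = 1.43 kJ/s
H: 32/26 = 1.23 kJ/s
A: 28/28 = 1 kJ/s
B: 9/13 = 0.692 kJ/s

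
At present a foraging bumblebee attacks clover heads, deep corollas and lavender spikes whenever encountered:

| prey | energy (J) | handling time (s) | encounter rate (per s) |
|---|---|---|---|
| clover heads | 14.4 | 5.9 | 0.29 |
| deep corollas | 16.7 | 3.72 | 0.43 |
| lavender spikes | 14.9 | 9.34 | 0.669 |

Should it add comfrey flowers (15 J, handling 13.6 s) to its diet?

Intake rate on the current diet: R = (0.29×14.4 + 0.43×16.7 + 0.669×14.9) / (1 + 0.29×5.9 + 0.43×3.72 + 0.669×9.34) = 21.33/10.56 = 2.02 J/s.
comfrey flowers: E/h = 15/13.6 = 1.103 J/s.
Since 1.103 < R, time spent handling comfrey flowers is better spent searching.

No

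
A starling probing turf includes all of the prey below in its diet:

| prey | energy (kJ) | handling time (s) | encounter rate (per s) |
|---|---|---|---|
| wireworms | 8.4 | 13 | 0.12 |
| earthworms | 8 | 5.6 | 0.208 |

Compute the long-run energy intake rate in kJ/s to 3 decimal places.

0.717 kJ/s

Energy encountered per unit search time: 0.12×8.4 + 0.208×8 = 2.672 kJ/s.
Handling time per unit search time: 0.12×13 + 0.208×5.6 = 2.725.
Rate = 2.672/(1 + 2.725) = 0.7174 kJ/s.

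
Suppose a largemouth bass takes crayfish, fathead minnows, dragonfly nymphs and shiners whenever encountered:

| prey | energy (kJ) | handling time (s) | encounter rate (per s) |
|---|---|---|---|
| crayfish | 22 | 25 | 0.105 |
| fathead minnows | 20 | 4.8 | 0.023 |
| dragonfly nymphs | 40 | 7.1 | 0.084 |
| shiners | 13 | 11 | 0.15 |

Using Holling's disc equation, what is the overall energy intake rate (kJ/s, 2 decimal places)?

1.35 kJ/s

R = Σλ_iE_i / (1 + Σλ_ih_i)
Numerator: 0.105×22 + 0.023×20 + 0.084×40 + 0.15×13 = 8.08
Denominator: 1 + 0.105×25 + 0.023×4.8 + 0.084×7.1 + 0.15×11 = 5.982
R = 8.08/5.982 = 1.351 kJ/s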